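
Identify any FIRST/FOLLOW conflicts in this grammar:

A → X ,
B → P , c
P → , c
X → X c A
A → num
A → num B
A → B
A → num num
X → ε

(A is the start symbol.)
Yes. X → X c A with FOLLOW(X) on { 'c' }

Nullable non-terminals: X.
FIRST sets used below: FIRST(X) = { 'c', ε }

X: nullable alternative(s) X → ε; FOLLOW(X) = { ',', 'c' }
  X → X c A: FIRST \ {ε} = { 'c' } — overlaps FOLLOW(X) on { 'c' }: CONFLICT
  X → ε: FIRST \ {ε} = { } — this is the only nullable alternative, skip

A, B, P have no nullable alternative, so no FIRST/FOLLOW check is needed there.

So the grammar has 1 FIRST/FOLLOW conflict (marked CONFLICT above).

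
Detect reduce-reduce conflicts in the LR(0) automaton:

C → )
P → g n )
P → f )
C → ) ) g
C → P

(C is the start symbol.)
No reduce-reduce conflicts

Augment with C' → C and build the canonical LR(0) collection (I0 = CLOSURE({[C' → . C]}), then GOTO on every symbol after a dot until no new states appear). It has 11 states:
  I0: { [C → . ) ) g], [C → . )], [C → . P], [C' → . C], [P → . f )], [P → . g n )] }  — shift
  I1: { [C → ) . ) g], [C → ) .] }  — shift, reduce
  I2: { [C' → C .] }  — accept
  I3: { [C → P .] }  — reduce
  I4: { [P → f . )] }  — shift
  I5: { [P → g . n )] }  — shift
  I6: { [P → g n . )] }  — shift
  I7: { [P → g n ) .] }  — reduce
  I8: { [P → f ) .] }  — reduce
  I9: { [C → ) ) . g] }  — shift
  I10: { [C → ) ) g .] }  — reduce

No state contains more than one complete item.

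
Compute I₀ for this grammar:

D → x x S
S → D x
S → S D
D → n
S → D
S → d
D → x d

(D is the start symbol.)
{ [D → . n], [D → . x d], [D → . x x S], [D' → . D] }

First, augment the grammar with D' → D
I₀ = CLOSURE({ [D' → . D] }):
  [D' → . D] has the dot before D: add [D → . x x S], [D → . n], [D → . x d]
No further items can be added.

I₀ = { [D → . n], [D → . x d], [D → . x x S], [D' → . D] }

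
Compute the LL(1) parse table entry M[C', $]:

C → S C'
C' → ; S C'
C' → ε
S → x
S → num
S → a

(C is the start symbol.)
C' → ε

To find M[C', $], we find productions for C' where $ is in the predict set (PREDICT(N → α) = (FIRST(α) \ {ε}) ∪ (FOLLOW(N) if α ⇒* ε)).

Relevant sets:
  FOLLOW(C') = { $ }

C' → ; S C': PREDICT = { ';' }
C' → ε: PREDICT = { $ }
  $ is in predict set, so this production goes in M[C', $]

M[C', $] = C' → ε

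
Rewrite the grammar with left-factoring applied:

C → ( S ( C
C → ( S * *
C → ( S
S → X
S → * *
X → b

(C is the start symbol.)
C → ( S C'
C' → ( C
C' → * *
C' → ε
S → X
S → * *
X → b

Left-factoring transforms A → αβ₁ | αβ₂ into A → αA' and A' → β₁ | β₂
(α is the longest common prefix among the alternatives). Repeat until
no nonterminal has two alternatives with a common prefix.

Round 1: C has alternatives sharing prefix '( S'. Introduce C': C → ( S C'
  Add: C' → ( C
  Add: C' → * *
  Add: C' → ε

No remaining common prefixes — done.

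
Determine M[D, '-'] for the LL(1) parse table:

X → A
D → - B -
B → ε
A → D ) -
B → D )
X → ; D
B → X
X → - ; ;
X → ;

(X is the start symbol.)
To find M[D, '-'], we find productions for D where '-' is in the predict set (PREDICT(N → α) = (FIRST(α) \ {ε}) ∪ (FOLLOW(N) if α ⇒* ε)).

D → - B -: PREDICT = { '-' }
  '-' is in predict set, so this production goes in M[D, '-']

M[D, '-'] = D → - B -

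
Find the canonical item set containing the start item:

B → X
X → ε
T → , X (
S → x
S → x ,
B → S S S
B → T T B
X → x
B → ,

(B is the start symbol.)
First, augment the grammar with B' → B
I₀ = CLOSURE({ [B' → . B] }):
  [B' → . B] has the dot before B: add [B → . X], [B → . S S S], [B → . T T B], [B → . ,]
  [B → . X] has the dot before X: add [X → .], [X → . x]
  [B → . S S S] has the dot before S: add [S → . x], [S → . x ,]
  [B → . T T B] has the dot before T: add [T → . , X (]
No further items can be added.

I₀ = { [B → . ,], [B → . S S S], [B → . T T B], [B → . X], [B' → . B], [S → . x ,], [S → . x], [T → . , X (], [X → . x], [X → .] }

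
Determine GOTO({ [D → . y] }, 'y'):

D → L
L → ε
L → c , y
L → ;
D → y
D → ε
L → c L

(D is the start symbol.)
{ [D → y .] }

GOTO(I, 'y') = CLOSURE({ [A → αX.β] : [A → α.Xβ] ∈ I, X = 'y' })

Items with dot before 'y', with the dot advanced:
  [D → . y] → [D → y .]
Closure adds nothing (no advanced item has the dot before a non-terminal).

GOTO = { [D → y .] }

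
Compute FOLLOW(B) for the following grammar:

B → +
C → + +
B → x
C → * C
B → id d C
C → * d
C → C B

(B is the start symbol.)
{ $, '+', 'id', 'x' }

B is the start symbol, so $ ∈ FOLLOW(B).
In C → C B: B is at the end, add FOLLOW(C)

The FOLLOW sets referred to above (computed the same way, to a fixed point):
  FOLLOW(C) = { $, '+', 'id', 'x' }

Taking the union: FOLLOW(B) = { $, '+', 'id', 'x' }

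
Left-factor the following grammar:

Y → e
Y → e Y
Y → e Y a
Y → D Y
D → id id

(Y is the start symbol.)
Y → e Y'
Y' → ε
Y' → Y Y''
Y'' → ε
Y'' → a
Y → D Y
D → id id

Left-factoring transforms A → αβ₁ | αβ₂ into A → αA' and A' → β₁ | β₂
(α is the longest common prefix among the alternatives). Repeat until
no nonterminal has two alternatives with a common prefix.

Round 1: Y has alternatives sharing prefix 'e'. Introduce Y': Y → e Y'
  Add: Y' → ε
  Add: Y' → Y
  Add: Y' → Y a

Round 2: Y' has alternatives sharing prefix 'Y'. Introduce Y'': Y' → Y Y''
  Add: Y'' → ε
  Add: Y'' → a

No remaining common prefixes — done.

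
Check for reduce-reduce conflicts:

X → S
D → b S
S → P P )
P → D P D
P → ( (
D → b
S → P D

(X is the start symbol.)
No reduce-reduce conflicts

A reduce-reduce conflict occurs when an LR(0) state has two complete items [A → α .] and [B → β .] — both call for a reduction, and with no lookahead the parser cannot choose between them.

Augment with X' → X and build the canonical LR(0) collection (I0 = CLOSURE({[X' → . X]}), then GOTO on every symbol after a dot until no new states appear). It has 14 states:
  I0: { [D → . b S], [D → . b], [P → . ( (], [P → . D P D], [S → . P D], [S → . P P )], [X → . S], [X' → . X] }  — shift
  I1: { [P → ( . (] }  — shift
  I2: { [D → . b S], [D → . b], [P → . ( (], [P → . D P D], [P → D . P D] }  — shift
  I3: { [D → . b S], [D → . b], [P → . ( (], [P → . D P D], [S → P . D], [S → P . P )] }  — shift
  I4: { [X → S .] }  — reduce
  I5: { [X' → X .] }  — accept
  I6: { [D → . b S], [D → . b], [D → b . S], [D → b .], [P → . ( (], [P → . D P D], [S → . P D], [S → . P P )] }  — shift, reduce
  I7: { [D → b S .] }  — reduce
  I8: { [D → . b S], [D → . b], [P → . ( (], [P → . D P D], [P → D . P D], [S → P D .] }  — shift, reduce
  I9: { [S → P P . )] }  — shift
  I10: { [S → P P ) .] }  — reduce
  I11: { [D → . b S], [D → . b], [P → D P . D] }  — shift
  I12: { [P → D P D .] }  — reduce
  I13: { [P → ( ( .] }  — reduce

No state contains more than one complete item.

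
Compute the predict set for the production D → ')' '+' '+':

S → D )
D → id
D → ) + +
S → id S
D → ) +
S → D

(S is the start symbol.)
PREDICT(D → ')' '+' '+') = (FIRST(RHS) \ {ε}) ∪ (FOLLOW(D) if ε ∈ FIRST(RHS), i.e. RHS ⇒* ε)
FIRST(')' '+' '+') = { ')' }
ε ∉ FIRST(')' '+' '+'), so FOLLOW(D) is not added.
PREDICT(D → ')' '+' '+') = { ')' }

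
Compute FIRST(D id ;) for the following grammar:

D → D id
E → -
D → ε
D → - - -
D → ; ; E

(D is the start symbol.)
FIRST sets of the non-terminals involved (from the grammar, by fixed-point iteration):
  FIRST(D) = { '-', ';', 'id', ε }

To compute FIRST(D id ;), process the symbols left to right:
Symbol D is a non-terminal. Add FIRST(D) \ {ε} = { '-', ';', 'id' }
D is nullable (ε ∈ FIRST(D)), continue to the next symbol.
Symbol id is a terminal. Add 'id' and stop.
FIRST(D id ;) = { '-', ';', 'id' }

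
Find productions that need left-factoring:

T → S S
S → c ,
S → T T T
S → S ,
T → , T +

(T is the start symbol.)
No, left-factoring is not needed

Left-factoring is needed when two productions for the same non-terminal
share a common prefix on the right-hand side.

Productions for T:
  T → S S
  T → , T +
Productions for S:
  S → c ,
  S → T T T
  S → S ,

No common prefixes found.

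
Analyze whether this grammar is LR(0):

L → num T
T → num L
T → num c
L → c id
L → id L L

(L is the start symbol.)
Augment with L' → L and build the canonical LR(0) collection (I0 = CLOSURE({[L' → . L]}), then GOTO on every symbol after a dot until no new states appear). It has 12 states:
  I0: { [L → . c id], [L → . id L L], [L → . num T], [L' → . L] }  — shift
  I1: { [L' → L .] }  — accept
  I2: { [L → c . id] }  — shift
  I3: { [L → . c id], [L → . id L L], [L → . num T], [L → id . L L] }  — shift
  I4: { [L → num . T], [T → . num L], [T → . num c] }  — shift
  I5: { [L → num T .] }  — reduce
  I6: { [L → . c id], [L → . id L L], [L → . num T], [T → num . L], [T → num . c] }  — shift
  I7: { [T → num L .] }  — reduce
  I8: { [L → c . id], [T → num c .] }  — shift, reduce
  I9: { [L → c id .] }  — reduce
  I10: { [L → . c id], [L → . id L L], [L → . num T], [L → id L . L] }  — shift
  I11: { [L → id L L .] }  — reduce

Conflict in state I8:
  Shift-reduce conflict between [T → num c .] and [L → c . id]
So the grammar is NOT LR(0).

Answer: No. Shift-reduce conflict between [T → num c .] and [L → c . id]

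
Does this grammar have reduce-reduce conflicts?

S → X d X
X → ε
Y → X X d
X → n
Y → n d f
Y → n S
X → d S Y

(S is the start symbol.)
A reduce-reduce conflict occurs when an LR(0) state has two complete items [A → α .] and [B → β .] — both call for a reduction, and with no lookahead the parser cannot choose between them.

Augment with S' → S and build the canonical LR(0) collection (I0 = CLOSURE({[S' → . S]}), then GOTO on every symbol after a dot until no new states appear). It has 16 states:
  I0: { [S → . X d X], [S' → . S], [X → . d S Y], [X → . n], [X → .] }  — shift, reduce
  I1: { [S' → S .] }  — accept
  I2: { [S → X . d X] }  — shift
  I3: { [S → . X d X], [X → . d S Y], [X → . n], [X → .], [X → d . S Y] }  — shift, reduce
  I4: { [X → n .] }  — reduce
  I5: { [X → . d S Y], [X → . n], [X → .], [X → d S . Y], [Y → . X X d], [Y → . n S], [Y → . n d f] }  — shift, reduce
  I6: { [X → . d S Y], [X → . n], [X → .], [Y → X . X d] }  — shift, reduce
  I7: { [X → d S Y .] }  — reduce
  I8: { [S → . X d X], [X → . d S Y], [X → . n], [X → .], [X → n .], [Y → n . S], [Y → n . d f] }  — shift, 2 reduces
  I9: { [Y → n S .] }  — reduce
  I10: { [S → . X d X], [X → . d S Y], [X → . n], [X → .], [X → d . S Y], [Y → n d . f] }  — shift, reduce
  I11: { [Y → n d f .] }  — reduce
  I12: { [Y → X X . d] }  — shift
  I13: { [Y → X X d .] }  — reduce
  I14: { [S → X d . X], [X → . d S Y], [X → . n], [X → .] }  — shift, reduce
  I15: { [S → X d X .] }  — reduce

I8 contains complete items [X → .], [X → n .] — reduce-reduce conflict.

Answer: Yes — I8: [X → .] vs [X → n .]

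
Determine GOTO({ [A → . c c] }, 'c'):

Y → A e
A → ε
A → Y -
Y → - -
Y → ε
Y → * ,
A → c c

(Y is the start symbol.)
GOTO(I, 'c') = CLOSURE({ [A → αX.β] : [A → α.Xβ] ∈ I, X = 'c' })

Items with dot before 'c', with the dot advanced:
  [A → . c c] → [A → c . c]
Closure adds nothing (no advanced item has the dot before a non-terminal).

GOTO = { [A → c . c] }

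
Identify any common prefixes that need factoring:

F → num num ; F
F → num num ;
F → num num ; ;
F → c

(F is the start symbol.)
Yes, F has productions with common prefix 'num num ;'

Left-factoring is needed when two productions for the same non-terminal
share a common prefix on the right-hand side.

Productions for F:
  F → num num ; F
  F → num num ;
  F → num num ; ;
  F → c

Found common prefix 'num num ;' in productions for F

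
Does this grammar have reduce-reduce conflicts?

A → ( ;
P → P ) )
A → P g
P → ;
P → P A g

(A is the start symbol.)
No reduce-reduce conflicts

A reduce-reduce conflict occurs when an LR(0) state has two complete items [A → α .] and [B → β .] — both call for a reduction, and with no lookahead the parser cannot choose between them.

Augment with A' → A and build the canonical LR(0) collection (I0 = CLOSURE({[A' → . A]}), then GOTO on every symbol after a dot until no new states appear). It has 11 states:
  I0: { [A → . ( ;], [A → . P g], [A' → . A], [P → . ;], [P → . P ) )], [P → . P A g] }  — shift
  I1: { [A → ( . ;] }  — shift
  I2: { [P → ; .] }  — reduce
  I3: { [A' → A .] }  — accept
  I4: { [A → . ( ;], [A → . P g], [A → P . g], [P → . ;], [P → . P ) )], [P → . P A g], [P → P . ) )], [P → P . A g] }  — shift
  I5: { [P → P ) . )] }  — shift
  I6: { [P → P A . g] }  — shift
  I7: { [A → P g .] }  — reduce
  I8: { [P → P A g .] }  — reduce
  I9: { [P → P ) ) .] }  — reduce
  I10: { [A → ( ; .] }  — reduce

No state contains more than one complete item.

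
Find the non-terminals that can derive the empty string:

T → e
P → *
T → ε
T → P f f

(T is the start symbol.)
{ 'T' }

A non-terminal is nullable if it can derive ε (the empty string): either it has an ε-production, or it has a production whose right-hand side consists entirely of nullable non-terminals.

ε-productions: T → ε
So T is immediately nullable.
No further non-terminal can be added: every production for the remaining non-terminals contains a terminal or a non-nullable non-terminal.
Nullable = { 'T' }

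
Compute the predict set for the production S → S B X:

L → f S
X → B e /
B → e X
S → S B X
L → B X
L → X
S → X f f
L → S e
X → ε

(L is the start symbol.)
{ 'e', 'f' }

PREDICT(S → S B X) = (FIRST(RHS) \ {ε}) ∪ (FOLLOW(S) if ε ∈ FIRST(RHS), i.e. RHS ⇒* ε)
FIRST(S) = { 'e', 'f' }
FIRST(S B X) = { 'e', 'f' }
ε ∉ FIRST(S B X), so FOLLOW(S) is not added.
PREDICT(S → S B X) = { 'e', 'f' }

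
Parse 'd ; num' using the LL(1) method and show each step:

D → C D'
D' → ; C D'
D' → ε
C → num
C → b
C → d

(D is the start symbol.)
LL(1) parsing maintains a stack (initially the start symbol over $) and the input. At each step: if the stack top is a terminal, match it against the current input token; if it is a non-terminal N, replace it with the RHS of M[N, lookahead] (the unique production whose predict set contains the lookahead).

Stack is shown with the top on the left.

Stack     Input      Action
---------------------------
D $       d ; num $  output D → C D'
C D' $    d ; num $  output C → d
d D' $    d ; num $  match 'd'
D' $      ; num $    output D' → ; C D'
; C D' $  ; num $    match ';'
C D' $    num $      output C → num
num D' $  num $      match 'num'
D' $      $          output D' → ε
$         $          accept

The string is accepted.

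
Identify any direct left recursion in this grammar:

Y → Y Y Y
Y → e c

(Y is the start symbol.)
Direct left recursion occurs when N → N α for some non-terminal N (the right-hand side begins with the left-hand side itself).

Y → Y Y Y: LEFT RECURSIVE (starts with Y)
Y → e c: starts with e

The grammar has direct left recursion on: Y.

Answer: Yes, Y is left-recursive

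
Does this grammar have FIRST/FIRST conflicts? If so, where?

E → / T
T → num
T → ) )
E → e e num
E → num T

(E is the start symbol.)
No FIRST/FIRST conflicts.

A FIRST/FIRST conflict occurs when two productions N → α and N → β for the same non-terminal have FIRST(α) ∩ FIRST(β) ≠ ∅ (with ε ∈ FIRST of a nullable right-hand side, so two nullable alternatives also conflict).

Productions for E:
  E → / T: FIRST = { '/' }
  E → e e num: FIRST = { 'e' }
  E → num T: FIRST = { 'num' }
Productions for T:
  T → num: FIRST = { 'num' }
  T → ) ): FIRST = { ')' }

All alternatives of each non-terminal have pairwise disjoint FIRST sets.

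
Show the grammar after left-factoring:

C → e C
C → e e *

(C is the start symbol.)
C → e C'
C' → C
C' → e *

Left-factoring transforms A → αβ₁ | αβ₂ into A → αA' and A' → β₁ | β₂
(α is the longest common prefix among the alternatives). Repeat until
no nonterminal has two alternatives with a common prefix.

Round 1: C has alternatives sharing prefix 'e'. Introduce C': C → e C'
  Add: C' → C
  Add: C' → e *

No remaining common prefixes — done.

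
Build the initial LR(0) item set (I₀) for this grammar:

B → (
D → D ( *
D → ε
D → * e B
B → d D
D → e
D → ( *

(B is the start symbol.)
First, augment the grammar with B' → B
I₀ = CLOSURE({ [B' → . B] }):
  [B' → . B] has the dot before B: add [B → . (], [B → . d D]
No further items can be added.

I₀ = { [B → . (], [B → . d D], [B' → . B] }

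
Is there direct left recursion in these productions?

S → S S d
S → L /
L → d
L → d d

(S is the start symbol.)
Direct left recursion occurs when N → N α for some non-terminal N (the right-hand side begins with the left-hand side itself).

S → S S d: LEFT RECURSIVE (starts with S)
S → L /: starts with L
L → d: starts with d
L → d d: starts with d

The grammar has direct left recursion on: S.

Answer: Yes, S is left-recursive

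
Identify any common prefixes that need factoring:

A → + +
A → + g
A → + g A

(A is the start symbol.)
Left-factoring is needed when two productions for the same non-terminal
share a common prefix on the right-hand side.

Productions for A:
  A → + +
  A → + g
  A → + g A

Found common prefix '+' in productions for A

Answer: Yes, A has productions with common prefix '+'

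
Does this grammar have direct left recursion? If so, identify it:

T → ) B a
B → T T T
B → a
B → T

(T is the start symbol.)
No direct left recursion

Direct left recursion occurs when N → N α for some non-terminal N (the right-hand side begins with the left-hand side itself).

T → ) B a: starts with ')'
B → T T T: starts with T
B → a: starts with a
B → T: starts with T

No direct left recursion found.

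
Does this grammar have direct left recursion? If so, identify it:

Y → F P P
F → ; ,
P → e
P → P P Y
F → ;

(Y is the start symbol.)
Yes, P is left-recursive

Direct left recursion occurs when N → N α for some non-terminal N (the right-hand side begins with the left-hand side itself).

Y → F P P: starts with F
F → ; ,: starts with ';'
P → e: starts with e
P → P P Y: LEFT RECURSIVE (starts with P)
F → ;: starts with ';'

The grammar has direct left recursion on: P.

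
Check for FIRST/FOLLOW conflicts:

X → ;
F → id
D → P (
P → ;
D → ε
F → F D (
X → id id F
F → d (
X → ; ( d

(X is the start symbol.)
No FIRST/FOLLOW conflicts.

Nullable non-terminals: D.
FIRST sets used below: FIRST(P) = { ';' }

D: nullable alternative(s) D → ε; FOLLOW(D) = { '(' }
  D → P (: FIRST \ {ε} = { ';' } — disjoint from FOLLOW(D)
  D → ε: FIRST \ {ε} = { } — this is the only nullable alternative, skip

F, P, X have no nullable alternative, so no FIRST/FOLLOW check is needed there.

No FIRST/FOLLOW conflicts found.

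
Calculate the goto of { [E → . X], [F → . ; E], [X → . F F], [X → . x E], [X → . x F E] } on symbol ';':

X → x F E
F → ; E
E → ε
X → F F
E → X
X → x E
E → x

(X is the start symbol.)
GOTO(I, ';') = CLOSURE({ [A → αX.β] : [A → α.Xβ] ∈ I, X = ';' })

Items with dot before ';', with the dot advanced:
  [F → . ; E] → [F → ; . E]
Closure of the advanced items:
  [F → ; . E] has the dot before E: add [E → .], [E → . X], [E → . x]
  [E → . X] has the dot before X: add [X → . x F E], [X → . F F], [X → . x E]
  [X → . F F] has the dot before F: add [F → . ; E]

GOTO = { [E → . X], [E → . x], [E → .], [F → . ; E], [F → ; . E], [X → . F F], [X → . x E], [X → . x F E] }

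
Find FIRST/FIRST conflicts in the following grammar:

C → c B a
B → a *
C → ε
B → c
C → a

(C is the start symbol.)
No FIRST/FIRST conflicts.

A FIRST/FIRST conflict occurs when two productions N → α and N → β for the same non-terminal have FIRST(α) ∩ FIRST(β) ≠ ∅ (with ε ∈ FIRST of a nullable right-hand side, so two nullable alternatives also conflict).

Productions for C:
  C → c B a: FIRST = { 'c' }
  C → ε: FIRST = { ε }
  C → a: FIRST = { 'a' }
Productions for B:
  B → a *: FIRST = { 'a' }
  B → c: FIRST = { 'c' }

All alternatives of each non-terminal have pairwise disjoint FIRST sets.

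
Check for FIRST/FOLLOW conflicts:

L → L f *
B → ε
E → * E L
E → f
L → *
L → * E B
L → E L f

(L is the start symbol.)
Nullable non-terminals: B.
B has a nullable alternative but only one production, so nothing to check.

E, L have no nullable alternative, so no FIRST/FOLLOW check is needed there.

No FIRST/FOLLOW conflicts found.

Answer: No FIRST/FOLLOW conflicts.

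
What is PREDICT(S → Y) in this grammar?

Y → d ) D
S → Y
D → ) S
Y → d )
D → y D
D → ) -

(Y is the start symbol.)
{ 'd' }

PREDICT(S → Y) = (FIRST(RHS) \ {ε}) ∪ (FOLLOW(S) if ε ∈ FIRST(RHS), i.e. RHS ⇒* ε)
FIRST(Y) = { 'd' }
FIRST(Y) = { 'd' }
ε ∉ FIRST(Y), so FOLLOW(S) is not added.
PREDICT(S → Y) = { 'd' }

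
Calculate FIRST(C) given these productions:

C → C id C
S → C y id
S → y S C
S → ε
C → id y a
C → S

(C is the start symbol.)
To compute FIRST(C), examine every production with C on the left-hand side, reading each right-hand side left to right until a non-nullable symbol is reached.

FIRST sets of the other non-terminals involved (by the same procedure, iterated to a fixed point):
  FIRST(S) = { 'id', 'y', ε }

From C → C id C:
  - C is the symbol being defined: contributes nothing new
    C is nullable, so continue to the next symbol
  - id is a terminal: add 'id' and stop
From C → id y a:
  - id is a terminal: add 'id' and stop
From C → S:
  - S is a non-terminal: add FIRST(S) \ {ε} = { 'id', 'y' }
    S is nullable and nothing follows, so the whole right-hand side can vanish: ε ∈ FIRST(C)

Collecting: FIRST(C) = { 'id', 'y', ε }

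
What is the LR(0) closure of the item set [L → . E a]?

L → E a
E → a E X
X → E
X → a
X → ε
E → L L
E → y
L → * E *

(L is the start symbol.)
{ [E → . L L], [E → . a E X], [E → . y], [L → . * E *], [L → . E a] }

Start with: [L → . E a]
  [L → . E a] has the dot before E: add [E → . a E X], [E → . L L], [E → . y]
  [E → . L L] has the dot before L: add [L → . * E *]
No further items can be added.

CLOSURE = { [E → . L L], [E → . a E X], [E → . y], [L → . * E *], [L → . E a] }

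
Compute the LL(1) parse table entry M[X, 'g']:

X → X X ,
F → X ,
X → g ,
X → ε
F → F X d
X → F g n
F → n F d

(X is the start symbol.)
To find M[X, 'g'], we find productions for X where 'g' is in the predict set (PREDICT(N → α) = (FIRST(α) \ {ε}) ∪ (FOLLOW(N) if α ⇒* ε)).

Relevant sets:
  FIRST(X) = { ',', 'g', 'n', ε }
  FIRST(F) = { ',', 'g', 'n' }
  FOLLOW(X) = { $, ',', 'd', 'g', 'n' }

X → X X ,: PREDICT = { ',', 'g', 'n' }
  'g' is in predict set, so this production goes in M[X, 'g']
X → g ,: PREDICT = { 'g' }
  'g' is in predict set, so this production goes in M[X, 'g']
X → ε: PREDICT = { $, ',', 'd', 'g', 'n' }
  'g' is in predict set, so this production goes in M[X, 'g']
X → F g n: PREDICT = { ',', 'g', 'n' }
  'g' is in predict set, so this production goes in M[X, 'g']

M[X, 'g'] = X → X X ,, X → g ,, X → ε, X → F g n  (a multiply-defined cell — the grammar is not LL(1))

Answer: X → X X ,, X → g ,, X → ε, X → F g n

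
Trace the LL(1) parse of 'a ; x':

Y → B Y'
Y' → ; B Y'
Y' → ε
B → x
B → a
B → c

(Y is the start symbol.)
Stack is shown with the top on the left.

Stack     Input    Action
-------------------------
Y $       a ; x $  output Y → B Y'
B Y' $    a ; x $  output B → a
a Y' $    a ; x $  match 'a'
Y' $      ; x $    output Y' → ; B Y'
; B Y' $  ; x $    match ';'
B Y' $    x $      output B → x
x Y' $    x $      match 'x'
Y' $      $        output Y' → ε
$         $        accept

The string is accepted.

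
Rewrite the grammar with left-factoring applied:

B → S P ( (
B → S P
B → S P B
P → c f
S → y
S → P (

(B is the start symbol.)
Left-factoring transforms A → αβ₁ | αβ₂ into A → αA' and A' → β₁ | β₂
(α is the longest common prefix among the alternatives). Repeat until
no nonterminal has two alternatives with a common prefix.

Round 1: B has alternatives sharing prefix 'S P'. Introduce B': B → S P B'
  Add: B' → ( (
  Add: B' → ε
  Add: B' → B

No remaining common prefixes — done.

Resulting grammar:
B → S P B'
B' → ( (
B' → ε
B' → B
P → c f
S → y
S → P (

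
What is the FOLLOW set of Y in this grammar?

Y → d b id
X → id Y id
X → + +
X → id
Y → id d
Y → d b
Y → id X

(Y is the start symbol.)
To compute FOLLOW(Y), find every occurrence of Y on a right-hand side N → α Y β: add FIRST(β) \ {ε}, and if β is empty or nullable also add FOLLOW(N). Iterate to a fixed point.

Y is the start symbol, so $ ∈ FOLLOW(Y).
In X → id Y id: Y is followed by id, add FIRST(id) \ {ε} = { 'id' }

Taking the union: FOLLOW(Y) = { $, 'id' }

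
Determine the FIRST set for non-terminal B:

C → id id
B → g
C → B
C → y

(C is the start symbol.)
{ 'g' }

From B → g:
  - g is a terminal: add 'g' and stop

Collecting: FIRST(B) = { 'g' }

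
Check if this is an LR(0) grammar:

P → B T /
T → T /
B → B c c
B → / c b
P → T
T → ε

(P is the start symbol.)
A grammar is LR(0) if no state in the canonical LR(0) collection has:
  - both a shift item (dot before a terminal) and a complete item (shift-reduce conflict), or
  - two or more complete items (reduce-reduce conflict; the accept item [P' → P .] counts as a complete item here).

Augment with P' → P and build the canonical LR(0) collection (I0 = CLOSURE({[P' → . P]}), then GOTO on every symbol after a dot until no new states appear). It has 12 states:
  I0: { [B → . / c b], [B → . B c c], [P → . B T /], [P → . T], [P' → . P], [T → . T /], [T → .] }  — shift, reduce
  I1: { [B → / . c b] }  — shift
  I2: { [B → B . c c], [P → B . T /], [T → . T /], [T → .] }  — shift, reduce
  I3: { [P' → P .] }  — accept
  I4: { [P → T .], [T → T . /] }  — shift, reduce
  I5: { [T → T / .] }  — reduce
  I6: { [P → B T . /], [T → T . /] }  — shift
  I7: { [B → B c . c] }  — shift
  I8: { [B → B c c .] }  — reduce
  I9: { [P → B T / .], [T → T / .] }  — 2 reduces
  I10: { [B → / c . b] }  — shift
  I11: { [B → / c b .] }  — reduce

Conflict in state I0:
  Shift-reduce conflict between [T → .] and [B → . / c b]
So the grammar is NOT LR(0).

Answer: No. Shift-reduce conflict between [T → .] and [B → . / c b]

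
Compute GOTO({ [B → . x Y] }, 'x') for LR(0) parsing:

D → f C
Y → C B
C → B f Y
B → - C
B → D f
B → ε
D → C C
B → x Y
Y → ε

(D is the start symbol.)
{ [B → . - C], [B → . D f], [B → . x Y], [B → .], [B → x . Y], [C → . B f Y], [D → . C C], [D → . f C], [Y → . C B], [Y → .] }

GOTO(I, 'x') = CLOSURE({ [A → αX.β] : [A → α.Xβ] ∈ I, X = 'x' })

Items with dot before 'x', with the dot advanced:
  [B → . x Y] → [B → x . Y]
Closure of the advanced items:
  [B → x . Y] has the dot before Y: add [Y → . C B], [Y → .]
  [Y → . C B] has the dot before C: add [C → . B f Y]
  [C → . B f Y] has the dot before B: add [B → . - C], [B → . D f], [B → .], [B → . x Y]
  [B → . D f] has the dot before D: add [D → . f C], [D → . C C]

GOTO = { [B → . - C], [B → . D f], [B → . x Y], [B → .], [B → x . Y], [C → . B f Y], [D → . C C], [D → . f C], [Y → . C B], [Y → .] }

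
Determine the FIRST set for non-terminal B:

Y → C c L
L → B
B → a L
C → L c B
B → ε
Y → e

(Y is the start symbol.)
{ 'a', ε }

From B → a L:
  - a is a terminal: add 'a' and stop
From B → ε:
  - ε-production, so ε ∈ FIRST(B)

Collecting: FIRST(B) = { 'a', ε }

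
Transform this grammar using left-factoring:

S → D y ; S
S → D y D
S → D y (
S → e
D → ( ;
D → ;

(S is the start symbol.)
S → D y S'
S' → ; S
S' → D
S' → (
S → e
D → ( ;
D → ;

Left-factoring transforms A → αβ₁ | αβ₂ into A → αA' and A' → β₁ | β₂
(α is the longest common prefix among the alternatives). Repeat until
no nonterminal has two alternatives with a common prefix.

Round 1: S has alternatives sharing prefix 'D y'. Introduce S': S → D y S'
  Add: S' → ; S
  Add: S' → D
  Add: S' → (

No remaining common prefixes — done.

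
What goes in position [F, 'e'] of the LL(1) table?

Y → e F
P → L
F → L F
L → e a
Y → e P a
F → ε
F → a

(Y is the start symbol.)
F → L F

To find M[F, 'e'], we find productions for F where 'e' is in the predict set (PREDICT(N → α) = (FIRST(α) \ {ε}) ∪ (FOLLOW(N) if α ⇒* ε)).

Relevant sets:
  FIRST(L) = { 'e' }
  FOLLOW(F) = { $ }

F → L F: PREDICT = { 'e' }
  'e' is in predict set, so this production goes in M[F, 'e']
F → ε: PREDICT = { $ }
F → a: PREDICT = { 'a' }

M[F, 'e'] = F → L F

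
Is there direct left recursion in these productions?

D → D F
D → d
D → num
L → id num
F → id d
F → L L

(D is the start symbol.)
Yes, D is left-recursive

D → D F: LEFT RECURSIVE (starts with D)
D → d: starts with d
D → num: starts with num
L → id num: starts with id
F → id d: starts with id
F → L L: starts with L

The grammar has direct left recursion on: D.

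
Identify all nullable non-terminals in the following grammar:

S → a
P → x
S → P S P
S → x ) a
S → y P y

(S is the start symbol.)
There are no ε-productions, so no non-terminal can derive ε.
No non-terminals are nullable.

Answer: None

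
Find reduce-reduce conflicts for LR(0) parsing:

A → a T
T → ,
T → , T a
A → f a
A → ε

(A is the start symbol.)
Augment with A' → A and build the canonical LR(0) collection (I0 = CLOSURE({[A' → . A]}), then GOTO on every symbol after a dot until no new states appear). It has 9 states:
  I0: { [A → . a T], [A → . f a], [A → .], [A' → . A] }  — shift, reduce
  I1: { [A' → A .] }  — accept
  I2: { [A → a . T], [T → . , T a], [T → . ,] }  — shift
  I3: { [A → f . a] }  — shift
  I4: { [A → f a .] }  — reduce
  I5: { [T → , . T a], [T → , .], [T → . , T a], [T → . ,] }  — shift, reduce
  I6: { [A → a T .] }  — reduce
  I7: { [T → , T . a] }  — shift
  I8: { [T → , T a .] }  — reduce

No state contains more than one complete item.

Answer: No reduce-reduce conflicts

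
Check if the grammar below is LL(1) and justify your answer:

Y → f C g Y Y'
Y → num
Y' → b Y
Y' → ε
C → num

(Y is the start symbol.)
Relevant sets:
  FOLLOW(Y') = { $, 'b' }

For Y:
  PREDICT(Y → f C g Y Y') = { 'f' }
  PREDICT(Y → num) = { 'num' }
For Y':
  PREDICT(Y' → b Y) = { 'b' }
  PREDICT(Y' → ε) = { $, 'b' }
C has a single production, so nothing to check there.

Conflict found: Predict set conflict for Y': { 'b' }
The grammar is NOT LL(1).

Answer: No. Predict set conflict for Y': { 'b' }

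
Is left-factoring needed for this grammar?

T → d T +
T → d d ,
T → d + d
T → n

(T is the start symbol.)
Left-factoring is needed when two productions for the same non-terminal
share a common prefix on the right-hand side.

Productions for T:
  T → d T +
  T → d d ,
  T → d + d
  T → n

Found common prefix 'd' in productions for T

Answer: Yes, T has productions with common prefix 'd'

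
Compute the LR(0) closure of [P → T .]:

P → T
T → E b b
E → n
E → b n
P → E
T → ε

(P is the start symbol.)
{ [P → T .] }

Start with: [P → T .]
The dot is at the end, so nothing is added.

CLOSURE = { [P → T .] }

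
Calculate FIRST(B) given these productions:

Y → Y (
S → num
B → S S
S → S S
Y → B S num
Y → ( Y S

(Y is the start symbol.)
{ 'num' }

To compute FIRST(B), examine every production with B on the left-hand side, reading each right-hand side left to right until a non-nullable symbol is reached.

FIRST sets of the other non-terminals involved (by the same procedure, iterated to a fixed point):
  FIRST(S) = { 'num' }

From B → S S:
  - S is a non-terminal: add FIRST(S) \ {ε} = { 'num' }
    S is not nullable, so stop

Collecting: FIRST(B) = { 'num' }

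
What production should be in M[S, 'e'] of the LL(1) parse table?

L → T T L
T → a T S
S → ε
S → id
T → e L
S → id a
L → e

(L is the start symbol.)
To find M[S, 'e'], we find productions for S where 'e' is in the predict set (PREDICT(N → α) = (FIRST(α) \ {ε}) ∪ (FOLLOW(N) if α ⇒* ε)).

Relevant sets:
  FOLLOW(S) = { 'a', 'e', 'id' }

S → ε: PREDICT = { 'a', 'e', 'id' }
  'e' is in predict set, so this production goes in M[S, 'e']
S → id: PREDICT = { 'id' }
S → id a: PREDICT = { 'id' }

M[S, 'e'] = S → ε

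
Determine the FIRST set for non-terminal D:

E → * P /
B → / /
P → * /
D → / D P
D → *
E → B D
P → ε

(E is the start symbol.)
To compute FIRST(D), examine every production with D on the left-hand side, reading each right-hand side left to right until a non-nullable symbol is reached.

From D → / D P:
  - '/' is a terminal: add '/' and stop
From D → *:
  - '*' is a terminal: add '*' and stop

Collecting: FIRST(D) = { '*', '/' }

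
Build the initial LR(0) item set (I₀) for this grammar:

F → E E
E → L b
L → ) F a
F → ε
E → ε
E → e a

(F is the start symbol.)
{ [E → . L b], [E → . e a], [E → .], [F → . E E], [F → .], [F' → . F], [L → . ) F a] }

First, augment the grammar with F' → F
I₀ = CLOSURE({ [F' → . F] }):
  [F' → . F] has the dot before F: add [F → . E E], [F → .]
  [F → . E E] has the dot before E: add [E → . L b], [E → .], [E → . e a]
  [E → . L b] has the dot before L: add [L → . ) F a]
No further items can be added.

I₀ = { [E → . L b], [E → . e a], [E → .], [F → . E E], [F → .], [F' → . F], [L → . ) F a] }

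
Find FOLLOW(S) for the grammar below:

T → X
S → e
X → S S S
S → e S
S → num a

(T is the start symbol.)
{ $, 'e', 'num' }

To compute FOLLOW(S), find every occurrence of S on a right-hand side N → α S β: add FIRST(β) \ {ε}, and if β is empty or nullable also add FOLLOW(N). Iterate to a fixed point.

In X → S S S: S is followed by S S, add FIRST(S S) \ {ε} = { 'e', 'num' }
In X → S S S: S is followed by S, add FIRST(S) \ {ε} = { 'e', 'num' }
In X → S S S: S is at the end, add FOLLOW(X)
In S → e S: S is at the end; this adds FOLLOW(S) to itself — nothing new

The FOLLOW sets referred to above (computed the same way, to a fixed point):
  FOLLOW(X) = { $ }

Taking the union: FOLLOW(S) = { $, 'e', 'num' }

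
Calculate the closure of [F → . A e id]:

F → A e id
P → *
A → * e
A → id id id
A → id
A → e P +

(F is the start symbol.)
Start with: [F → . A e id]
  [F → . A e id] has the dot before A: add [A → . * e], [A → . id id id], [A → . id], [A → . e P +]
No further items can be added.

CLOSURE = { [A → . * e], [A → . e P +], [A → . id id id], [A → . id], [F → . A e id] }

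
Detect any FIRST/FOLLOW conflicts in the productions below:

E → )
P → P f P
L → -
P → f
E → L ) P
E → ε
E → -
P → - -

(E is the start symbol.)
No FIRST/FOLLOW conflicts.

Nullable non-terminals: E.
FIRST sets used below: FIRST(L) = { '-' }

E: nullable alternative(s) E → ε; FOLLOW(E) = { $ }
  E → ): FIRST \ {ε} = { ')' } — disjoint from FOLLOW(E)
  E → L ) P: FIRST \ {ε} = { '-' } — disjoint from FOLLOW(E)
  E → ε: FIRST \ {ε} = { } — this is the only nullable alternative, skip
  E → -: FIRST \ {ε} = { '-' } — disjoint from FOLLOW(E)

L, P have no nullable alternative, so no FIRST/FOLLOW check is needed there.

No FIRST/FOLLOW conflicts found.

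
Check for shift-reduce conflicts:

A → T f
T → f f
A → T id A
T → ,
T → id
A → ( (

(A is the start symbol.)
A shift-reduce conflict occurs when an LR(0) state has both:
  - a complete (reduce) item [A → α .] (dot at the end), and
  - a shift item [B → β . c γ] (dot before a terminal).

Augment with A' → A and build the canonical LR(0) collection (I0 = CLOSURE({[A' → . A]}), then GOTO on every symbol after a dot until no new states appear). It has 12 states:
  I0: { [A → . ( (], [A → . T f], [A → . T id A], [A' → . A], [T → . ,], [T → . f f], [T → . id] }  — shift
  I1: { [A → ( . (] }  — shift
  I2: { [T → , .] }  — reduce
  I3: { [A' → A .] }  — accept
  I4: { [A → T . f], [A → T . id A] }  — shift
  I5: { [T → f . f] }  — shift
  I6: { [T → id .] }  — reduce
  I7: { [T → f f .] }  — reduce
  I8: { [A → T f .] }  — reduce
  I9: { [A → . ( (], [A → . T f], [A → . T id A], [A → T id . A], [T → . ,], [T → . f f], [T → . id] }  — shift
  I10: { [A → T id A .] }  — reduce
  I11: { [A → ( ( .] }  — reduce

No state contains both a complete item and a shift item.

Answer: No shift-reduce conflicts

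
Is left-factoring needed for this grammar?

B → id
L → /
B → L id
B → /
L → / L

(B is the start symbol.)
Yes, L has productions with common prefix '/'

Left-factoring is needed when two productions for the same non-terminal
share a common prefix on the right-hand side.

Productions for B:
  B → id
  B → L id
  B → /
Productions for L:
  L → /
  L → / L

Found common prefix '/' in productions for L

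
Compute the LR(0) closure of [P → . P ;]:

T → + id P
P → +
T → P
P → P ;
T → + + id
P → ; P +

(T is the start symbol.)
To compute CLOSURE, for each item [A → α.Bβ] where B is a non-terminal, add [B → .γ] for all productions B → γ; repeat for the newly added items until nothing changes.

Start with: [P → . P ;]
  [P → . P ;] has the dot before P: add [P → . +], [P → . ; P +]
No further items can be added.

CLOSURE = { [P → . +], [P → . ; P +], [P → . P ;] }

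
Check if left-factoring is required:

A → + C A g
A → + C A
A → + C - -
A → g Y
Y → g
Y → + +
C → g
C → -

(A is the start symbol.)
Left-factoring is needed when two productions for the same non-terminal
share a common prefix on the right-hand side.

Productions for A:
  A → + C A g
  A → + C A
  A → + C - -
  A → g Y
Productions for Y:
  Y → g
  Y → + +
Productions for C:
  C → g
  C → -

Found common prefix '+ C' in productions for A

Answer: Yes, A has productions with common prefix '+ C'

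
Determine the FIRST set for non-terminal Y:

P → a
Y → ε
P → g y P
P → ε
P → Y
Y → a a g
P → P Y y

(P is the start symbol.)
{ 'a', ε }

From Y → ε:
  - ε-production, so ε ∈ FIRST(Y)
From Y → a a g:
  - a is a terminal: add 'a' and stop

Collecting: FIRST(Y) = { 'a', ε }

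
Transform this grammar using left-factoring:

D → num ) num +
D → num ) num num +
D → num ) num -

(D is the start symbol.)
Left-factoring transforms A → αβ₁ | αβ₂ into A → αA' and A' → β₁ | β₂
(α is the longest common prefix among the alternatives). Repeat until
no nonterminal has two alternatives with a common prefix.

Round 1: D has alternatives sharing prefix 'num ) num'. Introduce D': D → num ) num D'
  Add: D' → +
  Add: D' → num +
  Add: D' → -

No remaining common prefixes — done.

Resulting grammar:
D → num ) num D'
D' → +
D' → num +
D' → -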